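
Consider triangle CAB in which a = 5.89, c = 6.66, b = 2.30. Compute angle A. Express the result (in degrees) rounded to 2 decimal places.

By the law of cosines, cos A = (b² + c² − a²) / (2·b·c) ≈ 0.48810, so ∠A ≈ 60.78°.

∠A ≈ 60.78°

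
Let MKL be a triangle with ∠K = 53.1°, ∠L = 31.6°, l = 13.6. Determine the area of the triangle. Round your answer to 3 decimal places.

The third angle is ∠M = 180° − ∠K − ∠L = 95.30°.
Law of sines: m = l·sin M/sin L ≈ 25.844.
Law of sines: k = l·sin K/sin L ≈ 20.756.
Area = ½·l·m·sin K ≈ 140.54.

140.536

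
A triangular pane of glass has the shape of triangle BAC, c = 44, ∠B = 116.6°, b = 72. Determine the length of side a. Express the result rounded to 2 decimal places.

40.60

Law of sines: sin C = c·sin B/b ≈ 0.54643.
Since b ≥ c, only the acute value applies: ∠C ≈ 33.12°.
Then ∠A = 180° − ∠B − ∠C ≈ 30.28°.
Law of sines gives a = b·sin A/sin B ≈ 40.599.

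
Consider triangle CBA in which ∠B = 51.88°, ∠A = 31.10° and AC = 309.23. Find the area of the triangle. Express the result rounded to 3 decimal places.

31156.144

The third angle is ∠C = 180° − ∠B − ∠A = 97.02°.
Law of sines: BA = AC·sin C/sin B ≈ 390.12.
Law of sines: CB = AC·sin A/sin B ≈ 203.03.
Area = ½·AC·BA·sin A ≈ 31156.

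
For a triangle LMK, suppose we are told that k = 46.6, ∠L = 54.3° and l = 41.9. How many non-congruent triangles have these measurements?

k·sin L = 46.6·sin(54.3°) ≈ 37.84.
Since k sin L < l < k (37.84 < 41.9 < 46.6), two triangles exist.

2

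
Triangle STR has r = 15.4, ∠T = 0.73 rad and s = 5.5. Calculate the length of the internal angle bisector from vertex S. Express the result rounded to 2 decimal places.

By the law of cosines, t² = r² + s² − 2·r·s·cos T = 141.18, so t ≈ 11.882.
Law of cosines again: cos S = (t² + r² − s²)/(2·t·r) ≈ 0.95116, so ∠S ≈ 0.314 rad.
The bisector from S has length 2·t·r·cos(∠S/2)/(t+r) ≈ 13.249.

t_S ≈ 13.25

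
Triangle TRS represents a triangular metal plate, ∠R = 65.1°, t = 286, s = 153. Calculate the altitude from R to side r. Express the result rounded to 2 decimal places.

151.81

By the law of cosines, r² = s² + t² − 2·s·t·cos R = 68358, so r ≈ 261.45.
Area = ½·s·t·sin R ≈ 19845.
The altitude from R has length 2·area/r ≈ 151.81.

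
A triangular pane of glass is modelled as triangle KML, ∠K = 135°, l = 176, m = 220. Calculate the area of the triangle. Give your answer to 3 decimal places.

13689.587

Area = ½·m·l·sin K ≈ 13690.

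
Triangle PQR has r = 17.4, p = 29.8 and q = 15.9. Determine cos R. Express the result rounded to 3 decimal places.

By the law of cosines, cos R = (p² + q² − r²) / (2·p·q) ≈ 0.88440, so ∠R ≈ 0.486 rad.

cos R ≈ 0.884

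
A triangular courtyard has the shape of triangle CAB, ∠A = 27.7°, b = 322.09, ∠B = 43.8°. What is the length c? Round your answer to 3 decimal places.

441.304

The third angle is ∠C = 180° − ∠A − ∠B = 108.50°.
Law of sines: c = b·sin C/sin B ≈ 441.3.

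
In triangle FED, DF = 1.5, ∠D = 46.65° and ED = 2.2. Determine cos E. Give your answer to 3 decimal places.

cos E ≈ 0.732

By the law of cosines, FE² = ED² + DF² − 2·ED·DF·cos D = 2.5594, so FE ≈ 1.5998.
Law of cosines again: cos E = (FE² + ED² − DF²)/(2·FE·ED) ≈ 0.73153, so ∠E ≈ 42.98°.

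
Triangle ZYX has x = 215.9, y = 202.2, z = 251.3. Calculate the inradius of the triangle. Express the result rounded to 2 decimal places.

Semiperimeter s = (251.3 + 202.2 + 215.9)/2 = 334.7.
Heron's formula: area = √(334.7·83.4·132.5·118.8) ≈ 20962.
Inradius = area/s = 20962/334.7 ≈ 62.628.

62.63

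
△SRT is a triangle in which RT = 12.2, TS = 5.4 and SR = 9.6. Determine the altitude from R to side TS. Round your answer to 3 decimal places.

h_R ≈ 9.256

Semiperimeter s = (12.2 + 5.4 + 9.6)/2 = 13.6.
Heron's formula: area = √(13.6·1.4·8.2·4) ≈ 24.99.
The altitude from R has length 2·area/TS ≈ 9.2556.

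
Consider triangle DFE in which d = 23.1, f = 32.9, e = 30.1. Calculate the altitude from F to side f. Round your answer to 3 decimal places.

h_F ≈ 20.425

Semiperimeter s = (23.1 + 32.9 + 30.1)/2 = 43.05.
Heron's formula: area = √(43.05·19.95·10.15·12.95) ≈ 335.99.
The altitude from F has length 2·area/f ≈ 20.425.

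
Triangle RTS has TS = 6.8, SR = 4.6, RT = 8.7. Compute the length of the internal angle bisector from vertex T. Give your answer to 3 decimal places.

By the law of cosines, cos T = (RT² + TS² − SR²) / (2·RT·TS) ≈ 0.85167, so ∠T ≈ 31.61°.
The bisector from T has length 2·RT·TS·cos(∠T/2)/(RT+TS) ≈ 7.345.

t_T ≈ 7.345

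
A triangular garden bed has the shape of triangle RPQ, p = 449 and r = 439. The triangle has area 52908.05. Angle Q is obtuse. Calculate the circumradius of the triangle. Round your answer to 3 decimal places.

From area = ½·r·p·sin Q, we get sin Q = 2·area/(r·p) ≈ 0.53684.
Taking the obtuse solution, ∠Q ≈ 2.575 rad.
Law of cosines then gives q ≈ 852.6.
Circumradius = q/(2 sin Q) ≈ 794.1.

794.096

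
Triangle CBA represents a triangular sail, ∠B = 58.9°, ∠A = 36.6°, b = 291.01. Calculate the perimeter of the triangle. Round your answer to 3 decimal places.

perimeter ≈ 831.937

The third angle is ∠C = 180° − ∠B − ∠A = 84.50°.
Law of sines: c = b·sin C/sin B ≈ 338.29.
Law of sines: a = b·sin A/sin B ≈ 202.63.
Semiperimeter s = (338.29+291.01+202.63)/2 = 415.97.
Perimeter = 338.29 + 291.01 + 202.63 = 831.94.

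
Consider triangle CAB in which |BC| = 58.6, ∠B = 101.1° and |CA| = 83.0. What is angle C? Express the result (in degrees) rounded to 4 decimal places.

35.0465

Law of sines: sin A = |BC|·sin B/|CA| ≈ 0.69282.
Since |CA| ≥ |BC|, only the acute value applies: ∠A ≈ 43.85°.
Then ∠C = 180° − ∠B − ∠A ≈ 35.05°.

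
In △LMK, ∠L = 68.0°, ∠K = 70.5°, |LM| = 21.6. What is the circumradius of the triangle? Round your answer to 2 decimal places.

11.46

The third angle is ∠M = 180° − ∠K − ∠L = 41.50°.
Law of sines: |MK| = |LM|·sin L/sin K ≈ 21.246.
Law of sines: |KL| = |LM|·sin M/sin K ≈ 15.183.
Circumradius = |LM|/(2 sin K) ≈ 11.457.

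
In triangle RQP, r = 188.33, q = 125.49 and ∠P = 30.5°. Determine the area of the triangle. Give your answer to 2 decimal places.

5997.46

Area = ½·r·q·sin P ≈ 5997.5.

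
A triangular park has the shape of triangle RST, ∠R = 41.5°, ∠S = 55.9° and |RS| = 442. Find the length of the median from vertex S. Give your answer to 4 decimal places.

m_S ≈ 327.4749

The third angle is ∠T = 180° − ∠R − ∠S = 82.60°.
Law of sines: |ST| = |RS|·sin R/sin T ≈ 295.34.
Law of sines: |TR| = |RS|·sin S/sin T ≈ 369.08.
Median from S: ½√(2·|RS|² + 2·|ST|² − |TR|²) ≈ 327.47.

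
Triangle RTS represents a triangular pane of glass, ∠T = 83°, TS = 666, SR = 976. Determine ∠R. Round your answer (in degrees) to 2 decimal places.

Law of sines: sin R = TS·sin T/SR ≈ 0.67729.
Since SR ≥ TS, only the acute value applies: ∠R ≈ 42.63°.
Then ∠S = 180° − ∠T − ∠R ≈ 54.37°.

42.63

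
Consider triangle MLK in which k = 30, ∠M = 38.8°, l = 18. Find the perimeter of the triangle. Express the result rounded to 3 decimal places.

perimeter ≈ 67.553

By the law of cosines, m² = l² + k² − 2·l·k·cos M = 382.31, so m ≈ 19.553.
Semiperimeter s = (19.553+18+30)/2 = 33.776.
Perimeter = 19.553 + 18 + 30 = 67.553.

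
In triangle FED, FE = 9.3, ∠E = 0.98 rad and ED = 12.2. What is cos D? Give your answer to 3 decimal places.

By the law of cosines, DF² = FE² + ED² − 2·FE·ED·cos E = 108.93, so DF ≈ 10.437.
Law of cosines again: cos D = (ED² + DF² − FE²)/(2·ED·DF) ≈ 0.67258, so ∠D ≈ 0.833 rad.

0.673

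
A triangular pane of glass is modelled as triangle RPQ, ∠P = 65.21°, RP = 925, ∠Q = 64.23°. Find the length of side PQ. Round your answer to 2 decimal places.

The third angle is ∠R = 180° − ∠P − ∠Q = 50.56°.
Law of sines: PQ = RP·sin R/sin Q ≈ 793.26.

793.26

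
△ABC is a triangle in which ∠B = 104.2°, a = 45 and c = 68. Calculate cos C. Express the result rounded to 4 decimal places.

By the law of cosines, b² = c² + a² − 2·c·a·cos B = 8150.3, so b ≈ 90.279.
Law of cosines again: cos C = (a² + b² − c²)/(2·a·b) ≈ 0.68323, so ∠C ≈ 46.90°.

0.6832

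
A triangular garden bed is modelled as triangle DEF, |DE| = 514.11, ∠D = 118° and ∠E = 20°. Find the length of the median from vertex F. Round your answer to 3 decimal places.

The third angle is ∠F = 180° − ∠D − ∠E = 42.00°.
Law of sines: |EF| = |DE|·sin D/sin F ≈ 678.39.
Law of sines: |FD| = |DE|·sin E/sin F ≈ 262.78.
Median from F: ½√(2·|EF|² + 2·|FD|² − |DE|²) ≈ 445.6.

445.598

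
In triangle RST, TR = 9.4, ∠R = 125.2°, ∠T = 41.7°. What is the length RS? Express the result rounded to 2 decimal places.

The third angle is ∠S = 180° − ∠T − ∠R = 13.10°.
Law of sines: RS = TR·sin T/sin S ≈ 27.589.

27.59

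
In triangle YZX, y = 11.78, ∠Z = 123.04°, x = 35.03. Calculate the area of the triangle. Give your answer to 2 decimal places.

Area = ½·x·y·sin Z ≈ 172.96.

area ≈ 172.96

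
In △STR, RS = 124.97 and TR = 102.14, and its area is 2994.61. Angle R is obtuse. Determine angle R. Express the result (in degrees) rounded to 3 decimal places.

From area = ½·TR·RS·sin R, we get sin R = 2·area/(TR·RS) ≈ 0.46921.
Taking the obtuse solution, ∠R ≈ 152.02°.

152.017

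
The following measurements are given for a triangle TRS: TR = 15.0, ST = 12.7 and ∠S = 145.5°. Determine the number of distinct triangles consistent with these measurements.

ST·sin S = 12.7·sin(145.5°) ≈ 7.193.
Since ∠S is not acute, a triangle exists only if TR > ST; here TR > ST, so there is exactly one triangle.

1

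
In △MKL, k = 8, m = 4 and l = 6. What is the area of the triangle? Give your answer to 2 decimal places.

11.62

Semiperimeter s = (4 + 8 + 6)/2 = 9.
Heron's formula: area = √(9·5·1·3) ≈ 11.619.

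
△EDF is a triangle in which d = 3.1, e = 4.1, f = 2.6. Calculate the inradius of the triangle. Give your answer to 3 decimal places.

r ≈ 0.822

Semiperimeter s = (4.1 + 3.1 + 2.6)/2 = 4.9.
Heron's formula: area = √(4.9·0.8·1.8·2.3) ≈ 4.0285.
Inradius = area/s = 4.0285/4.9 ≈ 0.82214.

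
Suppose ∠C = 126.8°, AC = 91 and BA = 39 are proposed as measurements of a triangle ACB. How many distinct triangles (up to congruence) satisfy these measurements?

AC·sin C = 91·sin(126.8°) ≈ 72.87.
Since ∠C is not acute, a triangle exists only if BA > AC; here BA ≤ AC, so there is no triangle.

0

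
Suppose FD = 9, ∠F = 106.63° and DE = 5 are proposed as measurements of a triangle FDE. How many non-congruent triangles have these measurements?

FD·sin F = 9·sin(106.63°) ≈ 8.624.
Since ∠F is not acute, a triangle exists only if DE > FD; here DE ≤ FD, so there is no triangle.

0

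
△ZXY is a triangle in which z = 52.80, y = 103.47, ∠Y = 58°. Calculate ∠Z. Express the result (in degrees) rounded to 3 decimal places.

Law of sines: sin Z = z·sin Y/y ≈ 0.43275.
Since y ≥ z, only the acute value applies: ∠Z ≈ 25.64°.
Then ∠X = 180° − ∠Y − ∠Z ≈ 96.36°.

25.642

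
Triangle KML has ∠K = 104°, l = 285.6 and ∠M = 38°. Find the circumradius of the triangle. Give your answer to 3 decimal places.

R ≈ 231.946

The third angle is ∠L = 180° − ∠K − ∠M = 38.00°.
Law of sines: k = l·sin K/sin L ≈ 450.11.
Law of sines: m = l·sin M/sin L ≈ 285.6.
Circumradius = l/(2 sin L) ≈ 231.95.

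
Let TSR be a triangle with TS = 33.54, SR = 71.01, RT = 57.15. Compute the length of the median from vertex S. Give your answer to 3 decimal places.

m_S ≈ 47.615

Median from S: ½√(2·TS² + 2·SR² − RT²) ≈ 47.615.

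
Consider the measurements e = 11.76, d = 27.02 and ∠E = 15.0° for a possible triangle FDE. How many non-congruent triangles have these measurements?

d·sin E = 27.02·sin(15.0°) ≈ 6.993.
Since d sin E < e < d (6.993 < 11.76 < 27.02), two triangles exist.

2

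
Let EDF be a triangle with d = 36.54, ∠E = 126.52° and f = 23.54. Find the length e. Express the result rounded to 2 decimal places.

53.97

By the law of cosines, e² = d² + f² − 2·d·f·cos E = 2913.1, so e ≈ 53.973.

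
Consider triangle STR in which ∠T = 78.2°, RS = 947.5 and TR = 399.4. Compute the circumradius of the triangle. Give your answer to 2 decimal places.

483.98

Law of sines: sin S = TR·sin T/RS ≈ 0.41262.
Since RS ≥ TR, only the acute value applies: ∠S ≈ 24.37°.
Then ∠R = 180° − ∠T − ∠S ≈ 77.43°.
Law of sines gives ST = RS·sin R/sin T ≈ 944.76.
Circumradius = RS/(2 sin T) ≈ 483.98.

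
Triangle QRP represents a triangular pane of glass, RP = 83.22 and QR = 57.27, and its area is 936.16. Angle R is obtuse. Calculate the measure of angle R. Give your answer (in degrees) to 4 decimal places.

From area = ½·QR·RP·sin R, we get sin R = 2·area/(QR·RP) ≈ 0.39285.
Taking the obtuse solution, ∠R ≈ 156.87°.

156.8681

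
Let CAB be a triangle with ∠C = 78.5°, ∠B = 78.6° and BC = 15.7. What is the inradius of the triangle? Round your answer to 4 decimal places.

The third angle is ∠A = 180° − ∠B − ∠C = 22.90°.
Law of sines: AB = BC·sin C/sin A ≈ 39.537.
Law of sines: CA = BC·sin B/sin A ≈ 39.551.
Area = ½·BC·AB·sin B ≈ 304.24.
Semiperimeter s = (39.537+15.7+39.551)/2 = 47.394.
Inradius = area/s = 304.24/47.394 ≈ 6.4194.

r ≈ 6.4194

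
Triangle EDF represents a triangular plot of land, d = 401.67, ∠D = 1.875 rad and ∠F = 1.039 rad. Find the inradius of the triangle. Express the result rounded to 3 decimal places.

r ≈ 38.261

The third angle is ∠E = π − ∠D − ∠F = 0.228 rad.
Law of sines: e = d·sin E/sin D ≈ 94.991.
Law of sines: f = d·sin F/sin D ≈ 362.86.
Area = ½·d·e·sin F ≈ 16443.
Semiperimeter s = (94.991+401.67+362.86)/2 = 429.76.
Inradius = area/s = 16443/429.76 ≈ 38.261.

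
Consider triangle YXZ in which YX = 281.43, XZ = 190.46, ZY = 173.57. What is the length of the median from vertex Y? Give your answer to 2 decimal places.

Median from Y: ½√(2·ZY² + 2·YX² − XZ²) ≈ 213.53.

m_Y ≈ 213.53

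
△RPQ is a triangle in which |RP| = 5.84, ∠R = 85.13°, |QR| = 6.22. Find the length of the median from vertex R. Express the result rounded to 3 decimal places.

m_R ≈ 4.443

By the law of cosines, |PQ|² = |QR|² + |RP|² − 2·|QR|·|RP|·cos R = 66.626, so |PQ| ≈ 8.1625.
Median from R: ½√(2·|QR|² + 2·|RP|² − |PQ|²) ≈ 4.443.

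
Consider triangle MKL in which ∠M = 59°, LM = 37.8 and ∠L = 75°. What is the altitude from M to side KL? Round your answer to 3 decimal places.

h_M ≈ 36.512

The third angle is ∠K = 180° − ∠L − ∠M = 46.00°.
Law of sines: KL = LM·sin M/sin K ≈ 45.043.
Law of sines: MK = LM·sin L/sin K ≈ 50.758.
Area = ½·LM·KL·sin L ≈ 822.3.
The altitude from M has length 2·area/KL ≈ 36.512.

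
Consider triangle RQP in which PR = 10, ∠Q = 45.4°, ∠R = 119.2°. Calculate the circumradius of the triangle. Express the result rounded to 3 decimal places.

The third angle is ∠P = 180° − ∠R − ∠Q = 15.40°.
Law of sines: QP = PR·sin R/sin Q ≈ 12.26.
Law of sines: RQ = PR·sin P/sin Q ≈ 3.7296.
Circumradius = PR/(2 sin Q) ≈ 7.0222.

7.022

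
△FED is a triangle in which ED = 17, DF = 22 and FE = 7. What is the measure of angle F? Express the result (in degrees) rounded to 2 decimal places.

37.61

By the law of cosines, cos F = (DF² + FE² − ED²) / (2·DF·FE) ≈ 0.79221, so ∠F ≈ 37.61°.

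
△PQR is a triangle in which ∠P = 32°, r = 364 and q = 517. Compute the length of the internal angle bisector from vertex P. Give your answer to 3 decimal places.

By the law of cosines, p² = q² + r² − 2·q·r·cos P = 80600, so p ≈ 283.9.
The bisector from P has length 2·q·r·cos(∠P/2)/(q+r) ≈ 410.66.

t_P ≈ 410.665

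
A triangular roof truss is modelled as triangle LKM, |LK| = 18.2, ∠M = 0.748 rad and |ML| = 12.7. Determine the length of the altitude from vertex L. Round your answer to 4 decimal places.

Law of sines: sin K = |ML|·sin M/|LK| ≈ 0.47463.
Since |LK| ≥ |ML|, only the acute value applies: ∠K ≈ 0.495 rad.
Then ∠L = π − ∠M − ∠K ≈ 1.899 rad.
Law of sines gives |KM| = |LK|·sin L/sin M ≈ 25.329.
Area = ½·|LK|·|ML|·sin L ≈ 109.4.
The altitude from L has length 2·area/|KM| ≈ 8.6382.

8.6382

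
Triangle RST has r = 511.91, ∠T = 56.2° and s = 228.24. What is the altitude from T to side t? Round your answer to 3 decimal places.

By the law of cosines, t² = r² + s² − 2·r·s·cos T = 1.8415e+05, so t ≈ 429.13.
Area = ½·r·s·sin T ≈ 48545.
The altitude from T has length 2·area/t ≈ 226.25.

h_T ≈ 226.251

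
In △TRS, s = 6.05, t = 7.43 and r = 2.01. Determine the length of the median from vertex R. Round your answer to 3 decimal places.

Median from R: ½√(2·s² + 2·t² − r²) ≈ 6.7003.

6.700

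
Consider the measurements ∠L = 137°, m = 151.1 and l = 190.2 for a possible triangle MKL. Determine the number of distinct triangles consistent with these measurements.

1

m·sin L = 151.1·sin(137°) ≈ 103.
Since ∠L is not acute, a triangle exists only if l > m; here l > m, so there is exactly one triangle.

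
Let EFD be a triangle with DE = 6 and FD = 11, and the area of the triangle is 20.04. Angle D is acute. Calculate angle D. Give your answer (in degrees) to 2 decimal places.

37.39

From area = ½·FD·DE·sin D, we get sin D = 2·area/(FD·DE) ≈ 0.60727.
Taking the acute solution, ∠D ≈ 37.39°.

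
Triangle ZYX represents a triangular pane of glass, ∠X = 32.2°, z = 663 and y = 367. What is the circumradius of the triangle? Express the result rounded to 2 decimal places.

R ≈ 378.20

By the law of cosines, x² = z² + y² − 2·z·y·cos X = 1.6246e+05, so x ≈ 403.07.
Area = ½·z·y·sin X ≈ 64830.
Circumradius = x/(2 sin X) ≈ 378.2.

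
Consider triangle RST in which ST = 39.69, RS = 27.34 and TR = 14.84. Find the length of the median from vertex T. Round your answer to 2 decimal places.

26.66

Median from T: ½√(2·ST² + 2·TR² − RS²) ≈ 26.663.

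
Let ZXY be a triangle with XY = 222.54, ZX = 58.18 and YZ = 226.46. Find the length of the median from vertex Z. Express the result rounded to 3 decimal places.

Median from Z: ½√(2·YZ² + 2·ZX² − XY²) ≈ 122.28.

m_Z ≈ 122.285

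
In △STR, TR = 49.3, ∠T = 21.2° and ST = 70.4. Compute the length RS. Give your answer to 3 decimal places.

30.249

By the law of cosines, RS² = ST² + TR² − 2·ST·TR·cos T = 914.98, so RS ≈ 30.249.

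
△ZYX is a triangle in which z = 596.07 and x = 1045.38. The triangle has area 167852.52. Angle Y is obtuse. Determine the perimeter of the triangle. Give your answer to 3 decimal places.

From area = ½·x·z·sin Y, we get sin Y = 2·area/(x·z) ≈ 0.53875.
Taking the obtuse solution, ∠Y ≈ 147.40°.
Law of cosines then gives y ≈ 1580.5.
Perimeter = 596.07 + 1580.5 + 1045.4 = 3222.

3221.967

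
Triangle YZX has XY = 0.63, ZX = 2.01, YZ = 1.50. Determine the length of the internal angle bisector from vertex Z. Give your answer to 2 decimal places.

By the law of cosines, cos Z = (YZ² + ZX² − XY²) / (2·YZ·ZX) ≈ 0.97731, so ∠Z ≈ 12.23°.
The bisector from Z has length 2·YZ·ZX·cos(∠Z/2)/(YZ+ZX) ≈ 1.7082.

1.71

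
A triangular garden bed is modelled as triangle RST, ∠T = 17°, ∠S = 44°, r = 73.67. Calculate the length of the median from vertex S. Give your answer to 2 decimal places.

46.49

The third angle is ∠R = 180° − ∠S − ∠T = 119.00°.
Law of sines: s = r·sin S/sin R ≈ 58.512.
Law of sines: t = r·sin T/sin R ≈ 24.627.
Median from S: ½√(2·t² + 2·r² − s²) ≈ 46.486.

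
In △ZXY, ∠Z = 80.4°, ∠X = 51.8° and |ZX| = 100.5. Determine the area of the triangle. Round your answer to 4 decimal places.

The third angle is ∠Y = 180° − ∠Z − ∠X = 47.80°.
Law of sines: |XY| = |ZX|·sin Z/sin Y ≈ 133.76.
Law of sines: |YZ| = |ZX|·sin X/sin Y ≈ 106.61.
Area = ½·|ZX|·|XY|·sin X ≈ 5282.2.

5282.2274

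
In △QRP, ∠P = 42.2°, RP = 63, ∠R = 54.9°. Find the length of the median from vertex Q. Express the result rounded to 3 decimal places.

The third angle is ∠Q = 180° − ∠R − ∠P = 82.90°.
Law of sines: PQ = RP·sin R/sin Q ≈ 51.942.
Law of sines: QR = RP·sin P/sin Q ≈ 42.645.
Median from Q: ½√(2·PQ² + 2·QR² − RP²) ≈ 35.581.

35.581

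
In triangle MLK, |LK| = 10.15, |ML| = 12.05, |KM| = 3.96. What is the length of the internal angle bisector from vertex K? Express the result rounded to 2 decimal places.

t_K ≈ 3.30

By the law of cosines, cos K = (|LK|² + |KM|² − |ML|²) / (2·|LK|·|KM|) ≈ -0.32963, so ∠K ≈ 109.25°.
The bisector from K has length 2·|LK|·|KM|·cos(∠K/2)/(|LK|+|KM|) ≈ 3.2984.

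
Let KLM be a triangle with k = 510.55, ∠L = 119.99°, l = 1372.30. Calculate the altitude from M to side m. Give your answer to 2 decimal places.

442.19

Law of sines: sin K = k·sin L/l ≈ 0.32223.
Since l ≥ k, only the acute value applies: ∠K ≈ 18.80°.
Then ∠M = 180° − ∠L − ∠K ≈ 41.21°.
Law of sines gives m = l·sin M/sin L ≈ 1043.9.
Area = ½·l·k·sin M ≈ 2.308e+05.
The altitude from M has length 2·area/m ≈ 442.19.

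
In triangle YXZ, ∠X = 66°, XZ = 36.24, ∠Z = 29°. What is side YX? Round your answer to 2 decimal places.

17.64

The third angle is ∠Y = 180° − ∠X − ∠Z = 85.00°.
Law of sines: YX = XZ·sin Z/sin Y ≈ 17.637.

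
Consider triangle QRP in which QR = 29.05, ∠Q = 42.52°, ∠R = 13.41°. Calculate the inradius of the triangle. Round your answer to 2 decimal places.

r ≈ 2.62

The third angle is ∠P = 180° − ∠Q − ∠R = 124.07°.
Law of sines: RP = QR·sin Q/sin P ≈ 23.702.
Law of sines: PQ = QR·sin R/sin P ≈ 8.1333.
Area = ½·QR·RP·sin R ≈ 79.842.
Semiperimeter s = (23.702+8.1333+29.05)/2 = 30.442.
Inradius = area/s = 79.842/30.442 ≈ 2.6227.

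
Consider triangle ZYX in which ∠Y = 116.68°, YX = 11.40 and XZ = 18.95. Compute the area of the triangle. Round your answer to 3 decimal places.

Law of sines: sin Z = YX·sin Y/XZ ≈ 0.53753.
Since XZ ≥ YX, only the acute value applies: ∠Z ≈ 32.52°.
Then ∠X = 180° − ∠Y − ∠Z ≈ 30.80°.
Law of sines gives ZY = XZ·sin X/sin Y ≈ 10.861.
Area = ½·XZ·YX·sin X ≈ 55.315.

area ≈ 55.315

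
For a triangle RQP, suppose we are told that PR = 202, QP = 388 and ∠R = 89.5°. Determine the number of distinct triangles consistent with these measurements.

1

PR·sin R = 202·sin(89.5°) ≈ 202.
Since QP ≥ PR, exactly one triangle exists.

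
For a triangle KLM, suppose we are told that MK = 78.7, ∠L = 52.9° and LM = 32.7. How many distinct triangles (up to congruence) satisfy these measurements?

1

LM·sin L = 32.7·sin(52.9°) ≈ 26.08.
Since MK ≥ LM, exactly one triangle exists.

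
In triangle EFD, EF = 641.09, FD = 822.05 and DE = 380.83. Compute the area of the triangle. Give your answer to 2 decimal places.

Semiperimeter s = (822.05 + 380.83 + 641.09)/2 = 921.98.
Heron's formula: area = √(921.98·99.935·541.15·280.89) ≈ 1.1835e+05.

area ≈ 118346.00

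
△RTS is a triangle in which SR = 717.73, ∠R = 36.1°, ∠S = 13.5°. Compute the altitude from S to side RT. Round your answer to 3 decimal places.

h_S ≈ 422.884

The third angle is ∠T = 180° − ∠S − ∠R = 130.40°.
Law of sines: TS = SR·sin R/sin T ≈ 555.3.
Law of sines: RT = SR·sin S/sin T ≈ 220.02.
Area = ½·SR·TS·sin S ≈ 46521.
The altitude from S has length 2·area/RT ≈ 422.88.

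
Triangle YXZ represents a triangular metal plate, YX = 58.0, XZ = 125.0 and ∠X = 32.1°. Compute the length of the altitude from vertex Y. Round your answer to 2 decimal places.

By the law of cosines, ZY² = YX² + XZ² − 2·YX·XZ·cos X = 6705.7, so ZY ≈ 81.889.
Area = ½·YX·XZ·sin X ≈ 1926.3.
The altitude from Y has length 2·area/XZ ≈ 30.821.

h_Y ≈ 30.82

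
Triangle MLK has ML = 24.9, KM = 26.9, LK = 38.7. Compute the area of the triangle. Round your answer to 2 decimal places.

332.68

Semiperimeter s = (38.7 + 26.9 + 24.9)/2 = 45.25.
Heron's formula: area = √(45.25·6.55·18.35·20.35) ≈ 332.68.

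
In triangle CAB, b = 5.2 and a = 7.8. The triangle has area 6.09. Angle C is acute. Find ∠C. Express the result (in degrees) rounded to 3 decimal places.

From area = ½·a·b·sin C, we get sin C = 2·area/(a·b) ≈ 0.30030.
Taking the acute solution, ∠C ≈ 17.48°.

17.475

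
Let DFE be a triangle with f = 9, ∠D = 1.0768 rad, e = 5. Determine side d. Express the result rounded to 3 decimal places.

By the law of cosines, d² = f² + e² − 2·f·e·cos D = 63.327, so d ≈ 7.9578.

7.958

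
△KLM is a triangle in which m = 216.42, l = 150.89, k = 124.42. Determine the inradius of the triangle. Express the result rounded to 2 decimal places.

Semiperimeter s = (124.42 + 150.89 + 216.42)/2 = 245.87.
Heron's formula: area = √(245.87·121.45·94.975·29.445) ≈ 9137.9.
Inradius = area/s = 9137.9/245.87 ≈ 37.167.

r ≈ 37.17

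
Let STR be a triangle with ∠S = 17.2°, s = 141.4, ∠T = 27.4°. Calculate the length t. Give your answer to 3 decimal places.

220.056

The third angle is ∠R = 180° − ∠S − ∠T = 135.40°.
Law of sines: t = s·sin T/sin S ≈ 220.06.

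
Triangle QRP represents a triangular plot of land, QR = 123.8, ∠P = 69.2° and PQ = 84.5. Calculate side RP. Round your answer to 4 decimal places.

125.3301

Law of sines: sin R = PQ·sin P/QR ≈ 0.63807.
Since QR ≥ PQ, only the acute value applies: ∠R ≈ 39.65°.
Then ∠Q = 180° − ∠P − ∠R ≈ 71.15°.
Law of sines gives RP = QR·sin Q/sin P ≈ 125.33.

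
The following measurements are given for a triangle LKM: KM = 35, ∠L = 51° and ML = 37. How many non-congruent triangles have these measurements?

2

ML·sin L = 37·sin(51°) ≈ 28.75.
Since ML sin L < KM < ML (28.75 < 35 < 37), two triangles exist.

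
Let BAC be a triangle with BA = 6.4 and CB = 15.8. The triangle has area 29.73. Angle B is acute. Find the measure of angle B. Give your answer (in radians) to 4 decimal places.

0.6286

From area = ½·CB·BA·sin B, we get sin B = 2·area/(CB·BA) ≈ 0.58801.
Taking the acute solution, ∠B ≈ 0.629 rad.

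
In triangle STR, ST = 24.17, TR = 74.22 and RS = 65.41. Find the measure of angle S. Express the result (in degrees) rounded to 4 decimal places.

By the law of cosines, cos S = (RS² + ST² − TR²) / (2·RS·ST) ≈ -0.20429, so ∠S ≈ 101.79°.

∠S ≈ 101.7880°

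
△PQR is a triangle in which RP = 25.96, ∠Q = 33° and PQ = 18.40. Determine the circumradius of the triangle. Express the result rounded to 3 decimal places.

Law of sines: sin R = PQ·sin Q/RP ≈ 0.38603.
Since RP ≥ PQ, only the acute value applies: ∠R ≈ 22.71°.
Then ∠P = 180° − ∠Q − ∠R ≈ 124.29°.
Law of sines gives QR = RP·sin P/sin Q ≈ 39.379.
Circumradius = RP/(2 sin Q) ≈ 23.832.

23.832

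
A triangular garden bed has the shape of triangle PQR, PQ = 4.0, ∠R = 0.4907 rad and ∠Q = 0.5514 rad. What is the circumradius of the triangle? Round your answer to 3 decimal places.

The third angle is ∠P = π − ∠Q − ∠R = 2.0995 rad.
Law of sines: QR = PQ·sin P/sin R ≈ 7.3293.
Law of sines: RP = PQ·sin Q/sin R ≈ 4.4468.
Circumradius = PQ/(2 sin R) ≈ 4.2441.

4.244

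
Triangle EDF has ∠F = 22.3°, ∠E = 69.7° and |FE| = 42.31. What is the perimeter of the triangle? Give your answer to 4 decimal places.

98.0808

The third angle is ∠D = 180° − ∠F − ∠E = 88.00°.
Law of sines: |DF| = |FE|·sin E/sin D ≈ 39.706.
Law of sines: |ED| = |FE|·sin F/sin D ≈ 16.065.
Semiperimeter s = (39.706+42.31+16.065)/2 = 49.04.
Perimeter = 39.706 + 42.31 + 16.065 = 98.081.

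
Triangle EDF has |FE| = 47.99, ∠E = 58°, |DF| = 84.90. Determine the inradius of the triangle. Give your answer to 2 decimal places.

Law of sines: sin D = |FE|·sin E/|DF| ≈ 0.47936.
Since |DF| ≥ |FE|, only the acute value applies: ∠D ≈ 28.64°.
Then ∠F = 180° − ∠E − ∠D ≈ 93.36°.
Law of sines gives |ED| = |DF|·sin F/sin E ≈ 99.941.
Area = ½·|DF|·|FE|·sin F ≈ 2033.7.
Semiperimeter s = (84.9+47.99+99.941)/2 = 116.42.
Inradius = area/s = 2033.7/116.42 ≈ 17.469.

r ≈ 17.47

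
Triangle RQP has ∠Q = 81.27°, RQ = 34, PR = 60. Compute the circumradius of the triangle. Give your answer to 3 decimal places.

Law of sines: sin P = RQ·sin Q/PR ≈ 0.56010.
Since PR ≥ RQ, only the acute value applies: ∠P ≈ 34.06°.
Then ∠R = 180° − ∠Q − ∠P ≈ 64.67°.
Law of sines gives QP = PR·sin R/sin Q ≈ 54.866.
Circumradius = PR/(2 sin Q) ≈ 30.352.

30.352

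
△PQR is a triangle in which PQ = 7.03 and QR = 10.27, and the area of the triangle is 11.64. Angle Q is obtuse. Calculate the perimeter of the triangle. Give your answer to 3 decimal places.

perimeter ≈ 34.376

From area = ½·PQ·QR·sin Q, we get sin Q = 2·area/(PQ·QR) ≈ 0.32245.
Taking the obtuse solution, ∠Q ≈ 161.19°.
Law of cosines then gives RP ≈ 17.076.
Perimeter = 10.27 + 17.076 + 7.03 = 34.376.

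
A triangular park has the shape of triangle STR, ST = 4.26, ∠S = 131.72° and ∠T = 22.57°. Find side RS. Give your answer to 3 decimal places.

3.769

The third angle is ∠R = 180° − ∠S − ∠T = 25.71°.
Law of sines: RS = ST·sin T/sin R ≈ 3.769.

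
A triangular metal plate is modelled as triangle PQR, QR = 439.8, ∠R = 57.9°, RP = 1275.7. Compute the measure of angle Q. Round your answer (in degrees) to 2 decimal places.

∠Q ≈ 102.43°

By the law of cosines, PQ² = QR² + RP² − 2·QR·RP·cos R = 1.2245e+06, so PQ ≈ 1106.6.
Law of cosines again: cos Q = (PQ² + QR² − RP²)/(2·PQ·QR) ≈ -0.21517, so ∠Q ≈ 102.43°.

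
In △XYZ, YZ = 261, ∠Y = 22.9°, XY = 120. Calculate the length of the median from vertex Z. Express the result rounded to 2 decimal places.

By the law of cosines, ZX² = XY² + YZ² − 2·XY·YZ·cos Y = 24818, so ZX ≈ 157.54.
Median from Z: ½√(2·YZ² + 2·ZX² − XY²) ≈ 207.05.

m_Z ≈ 207.05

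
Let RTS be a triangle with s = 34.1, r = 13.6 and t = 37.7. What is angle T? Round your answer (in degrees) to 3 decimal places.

By the law of cosines, cos T = (s² + r² − t²) / (2·s·r) ≈ -0.07927, so ∠T ≈ 94.55°.

94.546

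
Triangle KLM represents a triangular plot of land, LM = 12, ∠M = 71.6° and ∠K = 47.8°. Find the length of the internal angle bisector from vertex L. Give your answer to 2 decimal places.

11.64

The third angle is ∠L = 180° − ∠M − ∠K = 60.60°.
Law of sines: MK = LM·sin L/sin K ≈ 14.112.
Law of sines: KL = LM·sin M/sin K ≈ 15.37.
The bisector from L has length 2·KL·LM·cos(∠L/2)/(KL+LM) ≈ 11.637.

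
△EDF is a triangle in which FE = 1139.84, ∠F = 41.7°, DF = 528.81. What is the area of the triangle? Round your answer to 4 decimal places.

area ≈ 200486.7220

Area = ½·DF·FE·sin F ≈ 2.0049e+05.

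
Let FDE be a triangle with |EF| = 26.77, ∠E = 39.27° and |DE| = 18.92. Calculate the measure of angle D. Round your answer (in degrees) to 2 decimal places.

By the law of cosines, |FD|² = |DE|² + |EF|² − 2·|DE|·|EF|·cos E = 290.38, so |FD| ≈ 17.041.
Law of cosines again: cos D = (|FD|² + |DE|² − |EF|²)/(2·|FD|·|DE|) ≈ -0.10590, so ∠D ≈ 96.08°.

∠D ≈ 96.08°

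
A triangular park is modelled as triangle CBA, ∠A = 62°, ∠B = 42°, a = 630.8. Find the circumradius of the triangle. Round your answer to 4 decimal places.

The third angle is ∠C = 180° − ∠B − ∠A = 76.00°.
Law of sines: c = a·sin C/sin A ≈ 693.2.
Law of sines: b = a·sin B/sin A ≈ 478.04.
Circumradius = a/(2 sin A) ≈ 357.21.

357.2126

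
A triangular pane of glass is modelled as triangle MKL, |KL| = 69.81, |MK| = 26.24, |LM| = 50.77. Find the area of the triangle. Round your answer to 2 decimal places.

Semiperimeter s = (69.81 + 50.77 + 26.24)/2 = 73.41.
Heron's formula: area = √(73.41·3.6·22.64·47.17) ≈ 531.25.

531.25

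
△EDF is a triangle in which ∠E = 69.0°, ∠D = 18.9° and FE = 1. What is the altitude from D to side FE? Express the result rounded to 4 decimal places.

2.8802

The third angle is ∠F = 180° − ∠E − ∠D = 92.10°.
Law of sines: DF = FE·sin E/sin D ≈ 2.8822.
Law of sines: ED = FE·sin F/sin D ≈ 3.0851.
Area = ½·FE·DF·sin F ≈ 1.4401.
The altitude from D has length 2·area/FE ≈ 2.8802.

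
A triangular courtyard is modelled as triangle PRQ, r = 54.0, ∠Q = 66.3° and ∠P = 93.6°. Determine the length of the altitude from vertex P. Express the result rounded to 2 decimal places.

The third angle is ∠R = 180° − ∠Q − ∠P = 20.10°.
Law of sines: p = r·sin P/sin R ≈ 156.82.
Law of sines: q = r·sin Q/sin R ≈ 143.88.
Area = ½·r·p·sin Q ≈ 3877.1.
The altitude from P has length 2·area/p ≈ 49.446.

49.45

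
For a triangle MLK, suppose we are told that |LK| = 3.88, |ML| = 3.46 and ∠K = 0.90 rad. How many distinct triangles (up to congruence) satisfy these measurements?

2

|LK|·sin K = 3.88·sin(0.90 rad) ≈ 3.039.
Since |LK| sin K < |ML| < |LK| (3.039 < 3.46 < 3.88), two triangles exist.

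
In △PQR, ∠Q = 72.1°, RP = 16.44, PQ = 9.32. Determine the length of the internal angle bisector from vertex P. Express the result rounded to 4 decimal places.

t_P ≈ 9.4218

Law of sines: sin R = PQ·sin Q/RP ≈ 0.53947.
Since RP ≥ PQ, only the acute value applies: ∠R ≈ 32.65°.
Then ∠P = 180° − ∠Q − ∠R ≈ 75.25°.
Law of sines gives QR = RP·sin P/sin Q ≈ 16.707.
The bisector from P has length 2·RP·PQ·cos(∠P/2)/(RP+PQ) ≈ 9.4218.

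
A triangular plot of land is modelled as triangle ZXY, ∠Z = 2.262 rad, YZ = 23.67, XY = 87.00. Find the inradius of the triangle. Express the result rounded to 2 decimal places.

r ≈ 7.06

Law of sines: sin X = YZ·sin Z/XY ≈ 0.20962.
Since XY ≥ YZ, only the acute value applies: ∠X ≈ 0.211 rad.
Then ∠Y = π − ∠Z − ∠X ≈ 0.668 rad.
Law of sines gives ZX = XY·sin Y/sin Z ≈ 69.978.
Area = ½·XY·YZ·sin Y ≈ 638.11.
Semiperimeter s = (87+23.67+69.978)/2 = 90.324.
Inradius = area/s = 638.11/90.324 ≈ 7.0646.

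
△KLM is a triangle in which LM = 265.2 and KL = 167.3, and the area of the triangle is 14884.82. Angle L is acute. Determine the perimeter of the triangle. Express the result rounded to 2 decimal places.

perimeter ≈ 612.84

From area = ½·KL·LM·sin L, we get sin L = 2·area/(KL·LM) ≈ 0.67097.
Taking the acute solution, ∠L ≈ 42.14°.
Law of cosines then gives MK ≈ 180.34.
Perimeter = 265.2 + 180.34 + 167.3 = 612.84.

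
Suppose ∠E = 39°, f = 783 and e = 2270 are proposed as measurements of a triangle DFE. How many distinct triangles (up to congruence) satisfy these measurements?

f·sin E = 783·sin(39°) ≈ 492.8.
Since e ≥ f, exactly one triangle exists.

1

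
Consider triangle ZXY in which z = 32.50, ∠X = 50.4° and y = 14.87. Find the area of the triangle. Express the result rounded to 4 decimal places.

area ≈ 186.1849

Area = ½·y·z·sin X ≈ 186.18.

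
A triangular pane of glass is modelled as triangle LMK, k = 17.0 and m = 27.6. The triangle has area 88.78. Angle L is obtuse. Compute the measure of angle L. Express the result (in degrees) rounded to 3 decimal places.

157.763

From area = ½·m·k·sin L, we get sin L = 2·area/(m·k) ≈ 0.37843.
Taking the obtuse solution, ∠L ≈ 157.76°.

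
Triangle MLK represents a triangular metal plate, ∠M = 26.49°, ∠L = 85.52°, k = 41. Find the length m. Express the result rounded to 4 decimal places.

19.7253

The third angle is ∠K = 180° − ∠M − ∠L = 67.99°.
Law of sines: m = k·sin M/sin K ≈ 19.725.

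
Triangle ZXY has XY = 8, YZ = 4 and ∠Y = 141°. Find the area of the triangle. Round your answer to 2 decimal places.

area ≈ 10.07

Area = ½·XY·YZ·sin Y ≈ 10.069.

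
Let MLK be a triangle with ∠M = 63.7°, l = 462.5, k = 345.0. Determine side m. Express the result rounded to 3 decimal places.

437.648

By the law of cosines, m² = l² + k² − 2·l·k·cos M = 1.9154e+05, so m ≈ 437.65.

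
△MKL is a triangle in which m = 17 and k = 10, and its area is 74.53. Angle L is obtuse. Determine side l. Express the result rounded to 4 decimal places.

From area = ½·m·k·sin L, we get sin L = 2·area/(m·k) ≈ 0.87682.
Taking the obtuse solution, ∠L ≈ 118.74°.
Law of cosines then gives l ≈ 23.505.

23.5048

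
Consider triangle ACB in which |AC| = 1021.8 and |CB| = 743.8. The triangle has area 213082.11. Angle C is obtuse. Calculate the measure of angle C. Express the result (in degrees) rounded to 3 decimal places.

From area = ½·|AC|·|CB|·sin C, we get sin C = 2·area/(|AC|·|CB|) ≈ 0.56073.
Taking the obtuse solution, ∠C ≈ 145.89°.

∠C ≈ 145.894°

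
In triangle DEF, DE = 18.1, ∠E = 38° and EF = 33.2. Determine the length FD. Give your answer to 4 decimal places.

21.9724

By the law of cosines, FD² = DE² + EF² − 2·DE·EF·cos E = 482.79, so FD ≈ 21.972.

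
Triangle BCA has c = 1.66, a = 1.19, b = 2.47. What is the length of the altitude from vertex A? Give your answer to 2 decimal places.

Semiperimeter s = (2.47 + 1.66 + 1.19)/2 = 2.66.
Heron's formula: area = √(2.66·0.19·1·1.47) ≈ 0.86194.
The altitude from A has length 2·area/a ≈ 1.4486.

1.45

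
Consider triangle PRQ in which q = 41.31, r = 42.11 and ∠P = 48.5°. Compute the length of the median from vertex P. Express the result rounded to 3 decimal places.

By the law of cosines, p² = r² + q² − 2·r·q·cos P = 1174.4, so p ≈ 34.27.
Median from P: ½√(2·r² + 2·q² − p²) ≈ 38.03.

38.030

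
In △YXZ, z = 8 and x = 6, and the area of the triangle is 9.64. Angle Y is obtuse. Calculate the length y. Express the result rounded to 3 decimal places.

From area = ½·x·z·sin Y, we get sin Y = 2·area/(x·z) ≈ 0.40167.
Taking the obtuse solution, ∠Y ≈ 156.32°.
Law of cosines then gives y ≈ 13.708.

13.708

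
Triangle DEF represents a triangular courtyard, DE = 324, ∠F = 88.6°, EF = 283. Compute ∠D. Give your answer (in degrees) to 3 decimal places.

∠D ≈ 60.832°

Law of sines: sin D = EF·sin F/DE ≈ 0.87320.
Since DE ≥ EF, only the acute value applies: ∠D ≈ 60.83°.
Then ∠E = 180° − ∠F − ∠D ≈ 30.57°.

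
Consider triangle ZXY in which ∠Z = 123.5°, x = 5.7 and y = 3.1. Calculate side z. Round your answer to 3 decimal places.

7.849

By the law of cosines, z² = x² + y² − 2·x·y·cos Z = 61.605, so z ≈ 7.8489.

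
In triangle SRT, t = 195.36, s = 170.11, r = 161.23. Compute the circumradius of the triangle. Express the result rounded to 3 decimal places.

By the law of cosines, cos S = (r² + t² − s²) / (2·r·t) ≈ 0.55914, so ∠S ≈ 56.00°.
Circumradius = s/(2 sin S) ≈ 102.59.

102.590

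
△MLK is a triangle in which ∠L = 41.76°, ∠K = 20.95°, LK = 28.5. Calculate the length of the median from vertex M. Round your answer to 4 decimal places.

The third angle is ∠M = 180° − ∠L − ∠K = 117.29°.
Law of sines: KM = LK·sin L/sin M ≈ 21.359.
Law of sines: ML = LK·sin K/sin M ≈ 11.467.
Median from M: ½√(2·KM² + 2·ML² − LK²) ≈ 9.5275.

9.5275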